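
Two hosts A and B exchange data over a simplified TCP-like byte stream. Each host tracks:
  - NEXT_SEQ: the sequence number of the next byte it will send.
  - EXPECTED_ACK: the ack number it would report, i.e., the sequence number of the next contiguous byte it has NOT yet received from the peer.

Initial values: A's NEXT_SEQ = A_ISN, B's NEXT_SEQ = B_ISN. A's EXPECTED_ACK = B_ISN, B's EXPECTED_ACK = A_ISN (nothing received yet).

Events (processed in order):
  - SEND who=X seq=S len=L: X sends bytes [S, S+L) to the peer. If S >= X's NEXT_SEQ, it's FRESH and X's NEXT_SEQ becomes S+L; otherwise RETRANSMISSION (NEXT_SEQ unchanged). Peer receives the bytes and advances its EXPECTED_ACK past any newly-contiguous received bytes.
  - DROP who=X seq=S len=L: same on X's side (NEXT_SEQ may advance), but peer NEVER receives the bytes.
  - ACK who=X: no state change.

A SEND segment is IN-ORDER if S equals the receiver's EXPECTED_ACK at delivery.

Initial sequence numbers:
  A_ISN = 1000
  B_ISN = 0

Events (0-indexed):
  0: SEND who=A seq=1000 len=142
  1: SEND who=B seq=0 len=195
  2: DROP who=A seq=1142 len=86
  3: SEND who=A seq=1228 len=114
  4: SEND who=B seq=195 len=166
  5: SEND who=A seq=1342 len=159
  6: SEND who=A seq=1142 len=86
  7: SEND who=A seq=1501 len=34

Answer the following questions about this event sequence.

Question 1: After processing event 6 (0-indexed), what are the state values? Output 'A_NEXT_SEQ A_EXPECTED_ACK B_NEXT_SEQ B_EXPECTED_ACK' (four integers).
After event 0: A_seq=1142 A_ack=0 B_seq=0 B_ack=1142
After event 1: A_seq=1142 A_ack=195 B_seq=195 B_ack=1142
After event 2: A_seq=1228 A_ack=195 B_seq=195 B_ack=1142
After event 3: A_seq=1342 A_ack=195 B_seq=195 B_ack=1142
After event 4: A_seq=1342 A_ack=361 B_seq=361 B_ack=1142
After event 5: A_seq=1501 A_ack=361 B_seq=361 B_ack=1142
After event 6: A_seq=1501 A_ack=361 B_seq=361 B_ack=1501

1501 361 361 1501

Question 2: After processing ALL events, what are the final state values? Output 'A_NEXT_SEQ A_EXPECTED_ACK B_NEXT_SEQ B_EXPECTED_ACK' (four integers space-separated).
After event 0: A_seq=1142 A_ack=0 B_seq=0 B_ack=1142
After event 1: A_seq=1142 A_ack=195 B_seq=195 B_ack=1142
After event 2: A_seq=1228 A_ack=195 B_seq=195 B_ack=1142
After event 3: A_seq=1342 A_ack=195 B_seq=195 B_ack=1142
After event 4: A_seq=1342 A_ack=361 B_seq=361 B_ack=1142
After event 5: A_seq=1501 A_ack=361 B_seq=361 B_ack=1142
After event 6: A_seq=1501 A_ack=361 B_seq=361 B_ack=1501
After event 7: A_seq=1535 A_ack=361 B_seq=361 B_ack=1535

Answer: 1535 361 361 1535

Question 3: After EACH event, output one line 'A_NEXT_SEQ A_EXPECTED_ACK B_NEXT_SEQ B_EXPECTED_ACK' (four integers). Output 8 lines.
1142 0 0 1142
1142 195 195 1142
1228 195 195 1142
1342 195 195 1142
1342 361 361 1142
1501 361 361 1142
1501 361 361 1501
1535 361 361 1535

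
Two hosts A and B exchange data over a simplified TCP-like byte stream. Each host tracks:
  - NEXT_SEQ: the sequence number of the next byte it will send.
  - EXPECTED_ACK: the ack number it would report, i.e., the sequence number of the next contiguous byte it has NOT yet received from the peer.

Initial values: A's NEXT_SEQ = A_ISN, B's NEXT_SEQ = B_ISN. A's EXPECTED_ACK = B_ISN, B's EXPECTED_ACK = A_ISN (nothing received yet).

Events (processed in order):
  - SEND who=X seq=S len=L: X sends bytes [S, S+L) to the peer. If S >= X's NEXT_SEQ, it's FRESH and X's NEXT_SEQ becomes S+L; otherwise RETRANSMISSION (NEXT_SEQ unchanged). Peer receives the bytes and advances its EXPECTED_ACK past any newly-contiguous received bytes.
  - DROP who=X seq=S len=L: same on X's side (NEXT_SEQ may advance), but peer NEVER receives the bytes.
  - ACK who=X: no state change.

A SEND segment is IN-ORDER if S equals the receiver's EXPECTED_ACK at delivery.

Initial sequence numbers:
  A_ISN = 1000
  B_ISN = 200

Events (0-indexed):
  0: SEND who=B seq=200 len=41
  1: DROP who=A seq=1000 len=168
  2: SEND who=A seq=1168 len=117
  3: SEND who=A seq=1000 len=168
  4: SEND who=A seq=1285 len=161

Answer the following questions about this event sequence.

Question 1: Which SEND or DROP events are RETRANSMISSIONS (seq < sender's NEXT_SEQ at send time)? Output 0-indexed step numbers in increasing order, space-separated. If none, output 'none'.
Answer: 3

Derivation:
Step 0: SEND seq=200 -> fresh
Step 1: DROP seq=1000 -> fresh
Step 2: SEND seq=1168 -> fresh
Step 3: SEND seq=1000 -> retransmit
Step 4: SEND seq=1285 -> fresh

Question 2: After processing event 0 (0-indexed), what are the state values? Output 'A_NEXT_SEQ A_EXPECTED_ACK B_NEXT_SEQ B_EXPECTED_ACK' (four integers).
After event 0: A_seq=1000 A_ack=241 B_seq=241 B_ack=1000

1000 241 241 1000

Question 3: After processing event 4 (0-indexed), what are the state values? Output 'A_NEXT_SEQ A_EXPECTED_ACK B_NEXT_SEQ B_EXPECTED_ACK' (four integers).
After event 0: A_seq=1000 A_ack=241 B_seq=241 B_ack=1000
After event 1: A_seq=1168 A_ack=241 B_seq=241 B_ack=1000
After event 2: A_seq=1285 A_ack=241 B_seq=241 B_ack=1000
After event 3: A_seq=1285 A_ack=241 B_seq=241 B_ack=1285
After event 4: A_seq=1446 A_ack=241 B_seq=241 B_ack=1446

1446 241 241 1446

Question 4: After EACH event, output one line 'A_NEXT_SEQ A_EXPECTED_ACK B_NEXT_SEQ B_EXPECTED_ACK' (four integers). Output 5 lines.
1000 241 241 1000
1168 241 241 1000
1285 241 241 1000
1285 241 241 1285
1446 241 241 1446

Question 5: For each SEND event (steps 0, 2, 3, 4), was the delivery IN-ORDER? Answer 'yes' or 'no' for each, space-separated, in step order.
Answer: yes no yes yes

Derivation:
Step 0: SEND seq=200 -> in-order
Step 2: SEND seq=1168 -> out-of-order
Step 3: SEND seq=1000 -> in-order
Step 4: SEND seq=1285 -> in-order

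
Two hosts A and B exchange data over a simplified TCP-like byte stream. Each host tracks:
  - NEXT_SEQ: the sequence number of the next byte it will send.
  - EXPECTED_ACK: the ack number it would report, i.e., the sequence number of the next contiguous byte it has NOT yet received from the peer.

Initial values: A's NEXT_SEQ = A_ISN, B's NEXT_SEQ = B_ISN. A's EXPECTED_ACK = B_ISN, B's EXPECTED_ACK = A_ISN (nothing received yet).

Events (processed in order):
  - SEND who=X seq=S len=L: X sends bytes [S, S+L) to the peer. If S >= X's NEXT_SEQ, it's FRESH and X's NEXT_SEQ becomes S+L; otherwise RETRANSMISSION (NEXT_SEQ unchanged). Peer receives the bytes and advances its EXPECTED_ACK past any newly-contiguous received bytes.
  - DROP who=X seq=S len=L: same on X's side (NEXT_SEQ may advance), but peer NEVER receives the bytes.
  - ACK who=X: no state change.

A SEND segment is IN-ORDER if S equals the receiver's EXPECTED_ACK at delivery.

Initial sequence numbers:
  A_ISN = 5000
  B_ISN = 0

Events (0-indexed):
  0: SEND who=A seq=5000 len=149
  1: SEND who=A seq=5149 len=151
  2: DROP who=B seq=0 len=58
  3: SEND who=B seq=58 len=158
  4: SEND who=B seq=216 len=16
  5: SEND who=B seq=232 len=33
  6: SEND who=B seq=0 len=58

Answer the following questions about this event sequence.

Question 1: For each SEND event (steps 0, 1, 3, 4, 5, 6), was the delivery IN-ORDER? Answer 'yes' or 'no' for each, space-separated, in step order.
Answer: yes yes no no no yes

Derivation:
Step 0: SEND seq=5000 -> in-order
Step 1: SEND seq=5149 -> in-order
Step 3: SEND seq=58 -> out-of-order
Step 4: SEND seq=216 -> out-of-order
Step 5: SEND seq=232 -> out-of-order
Step 6: SEND seq=0 -> in-order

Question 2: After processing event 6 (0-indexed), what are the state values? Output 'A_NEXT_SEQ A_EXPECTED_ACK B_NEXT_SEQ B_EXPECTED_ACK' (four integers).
After event 0: A_seq=5149 A_ack=0 B_seq=0 B_ack=5149
After event 1: A_seq=5300 A_ack=0 B_seq=0 B_ack=5300
After event 2: A_seq=5300 A_ack=0 B_seq=58 B_ack=5300
After event 3: A_seq=5300 A_ack=0 B_seq=216 B_ack=5300
After event 4: A_seq=5300 A_ack=0 B_seq=232 B_ack=5300
After event 5: A_seq=5300 A_ack=0 B_seq=265 B_ack=5300
After event 6: A_seq=5300 A_ack=265 B_seq=265 B_ack=5300

5300 265 265 5300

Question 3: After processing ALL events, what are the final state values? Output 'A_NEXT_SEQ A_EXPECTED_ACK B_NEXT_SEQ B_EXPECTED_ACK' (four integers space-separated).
Answer: 5300 265 265 5300

Derivation:
After event 0: A_seq=5149 A_ack=0 B_seq=0 B_ack=5149
After event 1: A_seq=5300 A_ack=0 B_seq=0 B_ack=5300
After event 2: A_seq=5300 A_ack=0 B_seq=58 B_ack=5300
After event 3: A_seq=5300 A_ack=0 B_seq=216 B_ack=5300
After event 4: A_seq=5300 A_ack=0 B_seq=232 B_ack=5300
After event 5: A_seq=5300 A_ack=0 B_seq=265 B_ack=5300
After event 6: A_seq=5300 A_ack=265 B_seq=265 B_ack=5300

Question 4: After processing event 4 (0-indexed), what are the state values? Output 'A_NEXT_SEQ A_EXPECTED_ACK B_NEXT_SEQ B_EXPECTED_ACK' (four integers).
After event 0: A_seq=5149 A_ack=0 B_seq=0 B_ack=5149
After event 1: A_seq=5300 A_ack=0 B_seq=0 B_ack=5300
After event 2: A_seq=5300 A_ack=0 B_seq=58 B_ack=5300
After event 3: A_seq=5300 A_ack=0 B_seq=216 B_ack=5300
After event 4: A_seq=5300 A_ack=0 B_seq=232 B_ack=5300

5300 0 232 5300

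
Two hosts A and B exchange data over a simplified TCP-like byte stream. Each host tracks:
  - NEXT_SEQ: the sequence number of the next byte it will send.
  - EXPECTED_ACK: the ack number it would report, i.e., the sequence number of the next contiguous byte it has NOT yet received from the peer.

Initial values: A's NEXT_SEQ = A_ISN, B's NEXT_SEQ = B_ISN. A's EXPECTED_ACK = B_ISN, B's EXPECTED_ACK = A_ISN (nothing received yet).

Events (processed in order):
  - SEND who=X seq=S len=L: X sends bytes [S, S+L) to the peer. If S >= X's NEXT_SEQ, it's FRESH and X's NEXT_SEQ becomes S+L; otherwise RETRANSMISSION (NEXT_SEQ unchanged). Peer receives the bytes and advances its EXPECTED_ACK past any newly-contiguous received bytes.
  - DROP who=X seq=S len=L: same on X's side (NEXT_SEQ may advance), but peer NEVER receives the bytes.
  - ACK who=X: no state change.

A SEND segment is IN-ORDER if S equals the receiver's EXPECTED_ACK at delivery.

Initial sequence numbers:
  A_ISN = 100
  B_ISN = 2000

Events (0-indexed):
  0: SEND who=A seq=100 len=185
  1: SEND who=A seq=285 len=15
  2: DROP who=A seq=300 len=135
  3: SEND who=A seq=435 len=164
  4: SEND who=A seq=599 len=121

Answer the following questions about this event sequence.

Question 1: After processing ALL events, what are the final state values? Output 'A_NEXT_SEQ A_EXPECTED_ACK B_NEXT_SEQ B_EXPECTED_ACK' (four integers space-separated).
Answer: 720 2000 2000 300

Derivation:
After event 0: A_seq=285 A_ack=2000 B_seq=2000 B_ack=285
After event 1: A_seq=300 A_ack=2000 B_seq=2000 B_ack=300
After event 2: A_seq=435 A_ack=2000 B_seq=2000 B_ack=300
After event 3: A_seq=599 A_ack=2000 B_seq=2000 B_ack=300
After event 4: A_seq=720 A_ack=2000 B_seq=2000 B_ack=300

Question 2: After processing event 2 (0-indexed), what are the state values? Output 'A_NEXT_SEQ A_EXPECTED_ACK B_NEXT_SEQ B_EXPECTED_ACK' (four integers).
After event 0: A_seq=285 A_ack=2000 B_seq=2000 B_ack=285
After event 1: A_seq=300 A_ack=2000 B_seq=2000 B_ack=300
After event 2: A_seq=435 A_ack=2000 B_seq=2000 B_ack=300

435 2000 2000 300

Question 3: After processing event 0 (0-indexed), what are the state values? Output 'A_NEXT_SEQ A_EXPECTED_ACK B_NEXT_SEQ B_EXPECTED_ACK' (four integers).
After event 0: A_seq=285 A_ack=2000 B_seq=2000 B_ack=285

285 2000 2000 285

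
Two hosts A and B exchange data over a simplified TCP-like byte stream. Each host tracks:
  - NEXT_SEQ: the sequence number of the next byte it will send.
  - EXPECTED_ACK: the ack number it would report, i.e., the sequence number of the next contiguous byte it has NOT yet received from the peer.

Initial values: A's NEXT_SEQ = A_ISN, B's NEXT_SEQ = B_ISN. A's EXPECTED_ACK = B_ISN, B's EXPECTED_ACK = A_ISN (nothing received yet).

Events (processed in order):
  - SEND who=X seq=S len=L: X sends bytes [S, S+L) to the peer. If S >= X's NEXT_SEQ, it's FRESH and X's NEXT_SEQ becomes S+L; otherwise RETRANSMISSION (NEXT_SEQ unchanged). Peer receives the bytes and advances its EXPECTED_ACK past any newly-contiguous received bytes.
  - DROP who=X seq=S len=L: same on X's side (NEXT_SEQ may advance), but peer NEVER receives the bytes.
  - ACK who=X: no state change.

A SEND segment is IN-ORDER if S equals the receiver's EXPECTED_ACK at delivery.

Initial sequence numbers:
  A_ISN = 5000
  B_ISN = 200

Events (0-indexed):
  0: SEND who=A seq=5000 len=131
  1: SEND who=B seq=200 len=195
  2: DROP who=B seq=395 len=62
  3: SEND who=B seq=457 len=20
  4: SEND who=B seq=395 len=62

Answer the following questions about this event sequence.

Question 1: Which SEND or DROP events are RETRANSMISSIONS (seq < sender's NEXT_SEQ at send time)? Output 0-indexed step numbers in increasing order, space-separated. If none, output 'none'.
Answer: 4

Derivation:
Step 0: SEND seq=5000 -> fresh
Step 1: SEND seq=200 -> fresh
Step 2: DROP seq=395 -> fresh
Step 3: SEND seq=457 -> fresh
Step 4: SEND seq=395 -> retransmit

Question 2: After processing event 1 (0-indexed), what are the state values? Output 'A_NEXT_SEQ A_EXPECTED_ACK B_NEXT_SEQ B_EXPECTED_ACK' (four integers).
After event 0: A_seq=5131 A_ack=200 B_seq=200 B_ack=5131
After event 1: A_seq=5131 A_ack=395 B_seq=395 B_ack=5131

5131 395 395 5131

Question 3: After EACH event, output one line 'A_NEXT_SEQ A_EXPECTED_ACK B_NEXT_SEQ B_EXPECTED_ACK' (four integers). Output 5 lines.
5131 200 200 5131
5131 395 395 5131
5131 395 457 5131
5131 395 477 5131
5131 477 477 5131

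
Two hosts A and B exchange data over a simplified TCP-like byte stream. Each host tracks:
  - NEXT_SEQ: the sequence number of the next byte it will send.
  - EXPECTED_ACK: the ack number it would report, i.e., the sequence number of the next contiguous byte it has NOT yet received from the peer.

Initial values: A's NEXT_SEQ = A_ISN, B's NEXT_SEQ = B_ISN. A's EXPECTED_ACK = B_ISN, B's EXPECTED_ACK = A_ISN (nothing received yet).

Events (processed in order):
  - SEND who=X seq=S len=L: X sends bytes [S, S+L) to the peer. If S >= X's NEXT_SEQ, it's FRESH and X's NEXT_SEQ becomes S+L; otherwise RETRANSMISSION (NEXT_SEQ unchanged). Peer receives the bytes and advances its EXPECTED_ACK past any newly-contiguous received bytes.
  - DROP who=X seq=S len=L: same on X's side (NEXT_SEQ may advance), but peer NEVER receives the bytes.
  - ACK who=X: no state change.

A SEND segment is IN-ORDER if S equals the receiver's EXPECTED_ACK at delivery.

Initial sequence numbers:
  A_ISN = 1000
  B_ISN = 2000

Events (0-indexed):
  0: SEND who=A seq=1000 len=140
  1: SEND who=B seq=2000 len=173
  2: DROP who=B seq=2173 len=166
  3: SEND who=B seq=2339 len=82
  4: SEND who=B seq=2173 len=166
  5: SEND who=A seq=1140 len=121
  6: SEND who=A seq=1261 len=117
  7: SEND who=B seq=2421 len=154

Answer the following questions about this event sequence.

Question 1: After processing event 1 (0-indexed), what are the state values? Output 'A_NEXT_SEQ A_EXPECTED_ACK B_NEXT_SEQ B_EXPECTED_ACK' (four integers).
After event 0: A_seq=1140 A_ack=2000 B_seq=2000 B_ack=1140
After event 1: A_seq=1140 A_ack=2173 B_seq=2173 B_ack=1140

1140 2173 2173 1140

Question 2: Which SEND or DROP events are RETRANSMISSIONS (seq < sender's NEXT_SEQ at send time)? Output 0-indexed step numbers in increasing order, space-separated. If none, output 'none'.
Answer: 4

Derivation:
Step 0: SEND seq=1000 -> fresh
Step 1: SEND seq=2000 -> fresh
Step 2: DROP seq=2173 -> fresh
Step 3: SEND seq=2339 -> fresh
Step 4: SEND seq=2173 -> retransmit
Step 5: SEND seq=1140 -> fresh
Step 6: SEND seq=1261 -> fresh
Step 7: SEND seq=2421 -> fresh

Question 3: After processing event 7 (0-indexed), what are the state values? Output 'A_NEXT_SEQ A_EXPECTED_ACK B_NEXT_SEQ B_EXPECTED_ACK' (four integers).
After event 0: A_seq=1140 A_ack=2000 B_seq=2000 B_ack=1140
After event 1: A_seq=1140 A_ack=2173 B_seq=2173 B_ack=1140
After event 2: A_seq=1140 A_ack=2173 B_seq=2339 B_ack=1140
After event 3: A_seq=1140 A_ack=2173 B_seq=2421 B_ack=1140
After event 4: A_seq=1140 A_ack=2421 B_seq=2421 B_ack=1140
After event 5: A_seq=1261 A_ack=2421 B_seq=2421 B_ack=1261
After event 6: A_seq=1378 A_ack=2421 B_seq=2421 B_ack=1378
After event 7: A_seq=1378 A_ack=2575 B_seq=2575 B_ack=1378

1378 2575 2575 1378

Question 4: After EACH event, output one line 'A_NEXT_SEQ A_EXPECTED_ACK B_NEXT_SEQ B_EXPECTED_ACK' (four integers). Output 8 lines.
1140 2000 2000 1140
1140 2173 2173 1140
1140 2173 2339 1140
1140 2173 2421 1140
1140 2421 2421 1140
1261 2421 2421 1261
1378 2421 2421 1378
1378 2575 2575 1378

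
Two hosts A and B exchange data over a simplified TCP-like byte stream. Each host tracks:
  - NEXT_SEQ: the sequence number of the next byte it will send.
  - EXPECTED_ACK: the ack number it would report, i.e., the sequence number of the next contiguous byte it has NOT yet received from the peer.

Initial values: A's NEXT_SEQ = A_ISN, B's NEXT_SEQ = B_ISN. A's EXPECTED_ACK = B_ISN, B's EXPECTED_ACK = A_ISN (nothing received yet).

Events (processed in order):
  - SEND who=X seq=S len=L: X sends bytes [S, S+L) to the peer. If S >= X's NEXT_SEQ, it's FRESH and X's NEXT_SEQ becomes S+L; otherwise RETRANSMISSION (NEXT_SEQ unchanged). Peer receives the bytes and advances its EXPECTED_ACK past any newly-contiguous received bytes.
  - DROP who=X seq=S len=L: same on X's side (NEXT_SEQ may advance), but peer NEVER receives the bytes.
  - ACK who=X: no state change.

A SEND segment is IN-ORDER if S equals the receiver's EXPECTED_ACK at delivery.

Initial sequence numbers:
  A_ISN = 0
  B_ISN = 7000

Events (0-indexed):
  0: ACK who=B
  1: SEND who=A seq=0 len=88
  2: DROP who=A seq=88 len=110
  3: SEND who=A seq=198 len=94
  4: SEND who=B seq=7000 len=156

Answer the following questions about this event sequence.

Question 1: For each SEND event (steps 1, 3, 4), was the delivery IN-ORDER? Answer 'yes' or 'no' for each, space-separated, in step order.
Answer: yes no yes

Derivation:
Step 1: SEND seq=0 -> in-order
Step 3: SEND seq=198 -> out-of-order
Step 4: SEND seq=7000 -> in-order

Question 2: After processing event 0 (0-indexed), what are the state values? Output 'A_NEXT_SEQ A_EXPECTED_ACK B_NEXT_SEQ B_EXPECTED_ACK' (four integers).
After event 0: A_seq=0 A_ack=7000 B_seq=7000 B_ack=0

0 7000 7000 0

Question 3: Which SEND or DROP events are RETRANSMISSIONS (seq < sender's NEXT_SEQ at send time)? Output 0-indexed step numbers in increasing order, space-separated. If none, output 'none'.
Step 1: SEND seq=0 -> fresh
Step 2: DROP seq=88 -> fresh
Step 3: SEND seq=198 -> fresh
Step 4: SEND seq=7000 -> fresh

Answer: none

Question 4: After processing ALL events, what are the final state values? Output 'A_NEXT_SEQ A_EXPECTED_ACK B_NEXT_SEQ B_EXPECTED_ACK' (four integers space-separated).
Answer: 292 7156 7156 88

Derivation:
After event 0: A_seq=0 A_ack=7000 B_seq=7000 B_ack=0
After event 1: A_seq=88 A_ack=7000 B_seq=7000 B_ack=88
After event 2: A_seq=198 A_ack=7000 B_seq=7000 B_ack=88
After event 3: A_seq=292 A_ack=7000 B_seq=7000 B_ack=88
After event 4: A_seq=292 A_ack=7156 B_seq=7156 B_ack=88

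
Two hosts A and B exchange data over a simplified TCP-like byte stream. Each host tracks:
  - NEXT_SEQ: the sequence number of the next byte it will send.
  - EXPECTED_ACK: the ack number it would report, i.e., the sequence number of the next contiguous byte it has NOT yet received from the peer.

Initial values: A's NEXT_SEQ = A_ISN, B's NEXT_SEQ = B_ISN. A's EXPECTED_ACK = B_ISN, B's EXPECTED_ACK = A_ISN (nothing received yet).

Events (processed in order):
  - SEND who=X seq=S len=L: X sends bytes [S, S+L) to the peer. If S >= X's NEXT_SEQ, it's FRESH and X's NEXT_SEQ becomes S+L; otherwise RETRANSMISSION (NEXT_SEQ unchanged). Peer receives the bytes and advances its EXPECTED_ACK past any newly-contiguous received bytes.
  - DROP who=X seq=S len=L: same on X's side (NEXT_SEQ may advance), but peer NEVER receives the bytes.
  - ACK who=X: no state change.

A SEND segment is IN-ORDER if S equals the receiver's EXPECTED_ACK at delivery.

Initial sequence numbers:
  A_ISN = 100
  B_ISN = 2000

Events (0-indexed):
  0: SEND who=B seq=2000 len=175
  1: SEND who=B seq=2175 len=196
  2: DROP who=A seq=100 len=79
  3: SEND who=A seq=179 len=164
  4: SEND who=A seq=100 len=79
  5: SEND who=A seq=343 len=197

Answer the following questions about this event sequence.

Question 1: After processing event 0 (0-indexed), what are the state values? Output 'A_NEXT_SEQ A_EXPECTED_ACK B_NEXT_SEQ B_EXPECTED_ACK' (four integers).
After event 0: A_seq=100 A_ack=2175 B_seq=2175 B_ack=100

100 2175 2175 100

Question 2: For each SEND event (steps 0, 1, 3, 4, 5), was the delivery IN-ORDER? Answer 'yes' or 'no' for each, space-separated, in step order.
Step 0: SEND seq=2000 -> in-order
Step 1: SEND seq=2175 -> in-order
Step 3: SEND seq=179 -> out-of-order
Step 4: SEND seq=100 -> in-order
Step 5: SEND seq=343 -> in-order

Answer: yes yes no yes yes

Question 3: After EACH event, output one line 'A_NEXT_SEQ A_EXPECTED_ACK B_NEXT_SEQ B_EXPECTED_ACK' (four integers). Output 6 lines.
100 2175 2175 100
100 2371 2371 100
179 2371 2371 100
343 2371 2371 100
343 2371 2371 343
540 2371 2371 540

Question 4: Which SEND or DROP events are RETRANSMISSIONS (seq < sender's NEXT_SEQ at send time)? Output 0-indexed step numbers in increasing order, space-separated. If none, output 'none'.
Step 0: SEND seq=2000 -> fresh
Step 1: SEND seq=2175 -> fresh
Step 2: DROP seq=100 -> fresh
Step 3: SEND seq=179 -> fresh
Step 4: SEND seq=100 -> retransmit
Step 5: SEND seq=343 -> fresh

Answer: 4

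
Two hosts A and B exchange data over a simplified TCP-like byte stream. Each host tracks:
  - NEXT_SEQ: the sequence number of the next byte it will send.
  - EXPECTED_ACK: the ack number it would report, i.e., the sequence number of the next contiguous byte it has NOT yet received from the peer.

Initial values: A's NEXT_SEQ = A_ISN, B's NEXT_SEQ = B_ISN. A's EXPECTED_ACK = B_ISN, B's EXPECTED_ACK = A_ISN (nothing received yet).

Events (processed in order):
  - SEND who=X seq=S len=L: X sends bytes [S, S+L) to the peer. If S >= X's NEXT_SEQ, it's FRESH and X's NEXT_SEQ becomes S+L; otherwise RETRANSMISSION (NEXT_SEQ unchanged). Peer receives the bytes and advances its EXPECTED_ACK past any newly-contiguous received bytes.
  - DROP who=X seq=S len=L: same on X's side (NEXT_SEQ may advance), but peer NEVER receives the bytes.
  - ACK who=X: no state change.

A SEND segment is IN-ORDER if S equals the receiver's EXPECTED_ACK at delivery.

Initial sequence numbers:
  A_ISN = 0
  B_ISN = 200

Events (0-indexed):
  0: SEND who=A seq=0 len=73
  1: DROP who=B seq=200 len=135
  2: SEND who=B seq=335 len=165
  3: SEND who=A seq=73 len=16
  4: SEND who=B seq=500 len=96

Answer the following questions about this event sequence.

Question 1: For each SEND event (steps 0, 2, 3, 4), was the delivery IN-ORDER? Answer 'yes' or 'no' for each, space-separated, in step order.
Step 0: SEND seq=0 -> in-order
Step 2: SEND seq=335 -> out-of-order
Step 3: SEND seq=73 -> in-order
Step 4: SEND seq=500 -> out-of-order

Answer: yes no yes no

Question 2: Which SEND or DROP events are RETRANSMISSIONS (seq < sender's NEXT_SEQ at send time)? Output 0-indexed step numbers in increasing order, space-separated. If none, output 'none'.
Step 0: SEND seq=0 -> fresh
Step 1: DROP seq=200 -> fresh
Step 2: SEND seq=335 -> fresh
Step 3: SEND seq=73 -> fresh
Step 4: SEND seq=500 -> fresh

Answer: none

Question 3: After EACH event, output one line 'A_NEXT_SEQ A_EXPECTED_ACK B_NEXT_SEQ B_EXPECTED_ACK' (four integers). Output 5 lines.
73 200 200 73
73 200 335 73
73 200 500 73
89 200 500 89
89 200 596 89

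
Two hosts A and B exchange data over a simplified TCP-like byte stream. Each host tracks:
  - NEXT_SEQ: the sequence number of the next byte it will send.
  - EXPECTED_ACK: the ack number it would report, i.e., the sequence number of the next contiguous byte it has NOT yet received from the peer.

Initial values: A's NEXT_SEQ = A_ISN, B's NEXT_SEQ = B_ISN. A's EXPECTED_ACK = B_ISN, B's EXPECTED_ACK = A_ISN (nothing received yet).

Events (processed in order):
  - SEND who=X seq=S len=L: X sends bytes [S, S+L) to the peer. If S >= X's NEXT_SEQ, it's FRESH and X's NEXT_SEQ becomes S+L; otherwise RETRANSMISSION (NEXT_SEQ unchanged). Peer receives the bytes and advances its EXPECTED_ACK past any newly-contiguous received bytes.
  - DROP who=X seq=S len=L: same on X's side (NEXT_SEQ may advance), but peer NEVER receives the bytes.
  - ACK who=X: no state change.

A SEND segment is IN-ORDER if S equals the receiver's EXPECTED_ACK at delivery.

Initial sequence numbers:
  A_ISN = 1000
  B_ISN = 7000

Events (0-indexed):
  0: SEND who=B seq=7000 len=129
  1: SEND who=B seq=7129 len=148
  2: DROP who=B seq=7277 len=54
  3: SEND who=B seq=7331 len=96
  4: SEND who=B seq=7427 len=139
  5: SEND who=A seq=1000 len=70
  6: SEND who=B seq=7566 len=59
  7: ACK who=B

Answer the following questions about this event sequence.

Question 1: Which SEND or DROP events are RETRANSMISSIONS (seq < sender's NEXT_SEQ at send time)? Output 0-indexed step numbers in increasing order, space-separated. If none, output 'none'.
Step 0: SEND seq=7000 -> fresh
Step 1: SEND seq=7129 -> fresh
Step 2: DROP seq=7277 -> fresh
Step 3: SEND seq=7331 -> fresh
Step 4: SEND seq=7427 -> fresh
Step 5: SEND seq=1000 -> fresh
Step 6: SEND seq=7566 -> fresh

Answer: none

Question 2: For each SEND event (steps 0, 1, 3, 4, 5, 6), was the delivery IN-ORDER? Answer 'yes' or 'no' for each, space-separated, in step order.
Step 0: SEND seq=7000 -> in-order
Step 1: SEND seq=7129 -> in-order
Step 3: SEND seq=7331 -> out-of-order
Step 4: SEND seq=7427 -> out-of-order
Step 5: SEND seq=1000 -> in-order
Step 6: SEND seq=7566 -> out-of-order

Answer: yes yes no no yes no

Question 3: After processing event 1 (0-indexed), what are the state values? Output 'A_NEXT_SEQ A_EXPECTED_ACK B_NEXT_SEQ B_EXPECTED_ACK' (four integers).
After event 0: A_seq=1000 A_ack=7129 B_seq=7129 B_ack=1000
After event 1: A_seq=1000 A_ack=7277 B_seq=7277 B_ack=1000

1000 7277 7277 1000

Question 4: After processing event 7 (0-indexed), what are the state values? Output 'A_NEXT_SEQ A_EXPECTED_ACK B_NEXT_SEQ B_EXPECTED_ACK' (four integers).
After event 0: A_seq=1000 A_ack=7129 B_seq=7129 B_ack=1000
After event 1: A_seq=1000 A_ack=7277 B_seq=7277 B_ack=1000
After event 2: A_seq=1000 A_ack=7277 B_seq=7331 B_ack=1000
After event 3: A_seq=1000 A_ack=7277 B_seq=7427 B_ack=1000
After event 4: A_seq=1000 A_ack=7277 B_seq=7566 B_ack=1000
After event 5: A_seq=1070 A_ack=7277 B_seq=7566 B_ack=1070
After event 6: A_seq=1070 A_ack=7277 B_seq=7625 B_ack=1070
After event 7: A_seq=1070 A_ack=7277 B_seq=7625 B_ack=1070

1070 7277 7625 1070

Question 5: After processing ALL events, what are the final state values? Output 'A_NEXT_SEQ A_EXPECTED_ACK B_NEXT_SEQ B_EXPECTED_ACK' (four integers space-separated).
Answer: 1070 7277 7625 1070

Derivation:
After event 0: A_seq=1000 A_ack=7129 B_seq=7129 B_ack=1000
After event 1: A_seq=1000 A_ack=7277 B_seq=7277 B_ack=1000
After event 2: A_seq=1000 A_ack=7277 B_seq=7331 B_ack=1000
After event 3: A_seq=1000 A_ack=7277 B_seq=7427 B_ack=1000
After event 4: A_seq=1000 A_ack=7277 B_seq=7566 B_ack=1000
After event 5: A_seq=1070 A_ack=7277 B_seq=7566 B_ack=1070
After event 6: A_seq=1070 A_ack=7277 B_seq=7625 B_ack=1070
After event 7: A_seq=1070 A_ack=7277 B_seq=7625 B_ack=1070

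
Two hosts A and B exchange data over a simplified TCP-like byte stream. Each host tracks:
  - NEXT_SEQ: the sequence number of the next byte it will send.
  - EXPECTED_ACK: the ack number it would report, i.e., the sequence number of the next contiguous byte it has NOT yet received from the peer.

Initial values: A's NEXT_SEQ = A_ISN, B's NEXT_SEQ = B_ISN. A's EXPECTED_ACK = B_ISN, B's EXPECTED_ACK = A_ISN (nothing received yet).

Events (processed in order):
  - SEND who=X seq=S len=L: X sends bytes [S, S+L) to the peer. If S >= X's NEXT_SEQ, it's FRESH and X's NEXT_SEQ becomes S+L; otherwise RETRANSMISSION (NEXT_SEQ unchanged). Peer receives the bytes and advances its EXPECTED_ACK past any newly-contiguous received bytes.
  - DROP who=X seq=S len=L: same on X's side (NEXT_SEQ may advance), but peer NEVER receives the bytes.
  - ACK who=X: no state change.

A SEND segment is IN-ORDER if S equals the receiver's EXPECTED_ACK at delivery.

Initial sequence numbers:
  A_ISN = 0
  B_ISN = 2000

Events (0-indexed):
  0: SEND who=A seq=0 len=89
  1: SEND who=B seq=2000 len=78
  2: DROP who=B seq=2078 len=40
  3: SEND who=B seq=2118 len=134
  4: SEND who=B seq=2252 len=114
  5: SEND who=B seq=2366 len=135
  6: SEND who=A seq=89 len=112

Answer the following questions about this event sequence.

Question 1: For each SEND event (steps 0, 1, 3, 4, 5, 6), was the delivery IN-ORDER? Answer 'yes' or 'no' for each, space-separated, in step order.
Step 0: SEND seq=0 -> in-order
Step 1: SEND seq=2000 -> in-order
Step 3: SEND seq=2118 -> out-of-order
Step 4: SEND seq=2252 -> out-of-order
Step 5: SEND seq=2366 -> out-of-order
Step 6: SEND seq=89 -> in-order

Answer: yes yes no no no yes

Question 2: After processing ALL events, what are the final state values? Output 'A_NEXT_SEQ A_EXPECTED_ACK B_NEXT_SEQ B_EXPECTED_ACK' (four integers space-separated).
After event 0: A_seq=89 A_ack=2000 B_seq=2000 B_ack=89
After event 1: A_seq=89 A_ack=2078 B_seq=2078 B_ack=89
After event 2: A_seq=89 A_ack=2078 B_seq=2118 B_ack=89
After event 3: A_seq=89 A_ack=2078 B_seq=2252 B_ack=89
After event 4: A_seq=89 A_ack=2078 B_seq=2366 B_ack=89
After event 5: A_seq=89 A_ack=2078 B_seq=2501 B_ack=89
After event 6: A_seq=201 A_ack=2078 B_seq=2501 B_ack=201

Answer: 201 2078 2501 201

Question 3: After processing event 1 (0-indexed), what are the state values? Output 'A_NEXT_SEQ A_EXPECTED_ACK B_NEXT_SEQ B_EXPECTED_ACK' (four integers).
After event 0: A_seq=89 A_ack=2000 B_seq=2000 B_ack=89
After event 1: A_seq=89 A_ack=2078 B_seq=2078 B_ack=89

89 2078 2078 89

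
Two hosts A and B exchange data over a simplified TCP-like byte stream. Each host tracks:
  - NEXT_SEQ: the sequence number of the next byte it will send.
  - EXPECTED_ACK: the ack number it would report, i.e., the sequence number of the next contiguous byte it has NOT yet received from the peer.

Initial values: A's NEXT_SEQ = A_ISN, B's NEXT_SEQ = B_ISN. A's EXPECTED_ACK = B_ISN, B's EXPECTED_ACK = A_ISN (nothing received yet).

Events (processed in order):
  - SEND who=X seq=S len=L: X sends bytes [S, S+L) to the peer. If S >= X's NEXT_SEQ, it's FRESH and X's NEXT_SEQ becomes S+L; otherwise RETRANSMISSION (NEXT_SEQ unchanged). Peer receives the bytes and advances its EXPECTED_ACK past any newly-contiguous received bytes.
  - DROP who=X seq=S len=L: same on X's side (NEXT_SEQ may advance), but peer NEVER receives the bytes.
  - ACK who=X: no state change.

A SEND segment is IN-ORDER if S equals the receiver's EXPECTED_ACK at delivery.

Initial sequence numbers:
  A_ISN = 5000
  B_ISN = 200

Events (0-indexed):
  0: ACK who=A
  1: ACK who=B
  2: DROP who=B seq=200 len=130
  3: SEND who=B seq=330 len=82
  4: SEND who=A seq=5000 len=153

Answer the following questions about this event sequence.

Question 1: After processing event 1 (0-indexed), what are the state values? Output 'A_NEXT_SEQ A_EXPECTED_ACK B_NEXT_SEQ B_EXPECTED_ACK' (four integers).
After event 0: A_seq=5000 A_ack=200 B_seq=200 B_ack=5000
After event 1: A_seq=5000 A_ack=200 B_seq=200 B_ack=5000

5000 200 200 5000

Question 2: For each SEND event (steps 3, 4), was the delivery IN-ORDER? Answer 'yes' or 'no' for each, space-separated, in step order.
Step 3: SEND seq=330 -> out-of-order
Step 4: SEND seq=5000 -> in-order

Answer: no yes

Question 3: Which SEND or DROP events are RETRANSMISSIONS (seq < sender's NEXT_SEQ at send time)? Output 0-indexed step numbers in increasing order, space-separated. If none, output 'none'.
Step 2: DROP seq=200 -> fresh
Step 3: SEND seq=330 -> fresh
Step 4: SEND seq=5000 -> fresh

Answer: none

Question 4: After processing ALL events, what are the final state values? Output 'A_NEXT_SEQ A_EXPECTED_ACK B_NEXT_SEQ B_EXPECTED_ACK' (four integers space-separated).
Answer: 5153 200 412 5153

Derivation:
After event 0: A_seq=5000 A_ack=200 B_seq=200 B_ack=5000
After event 1: A_seq=5000 A_ack=200 B_seq=200 B_ack=5000
After event 2: A_seq=5000 A_ack=200 B_seq=330 B_ack=5000
After event 3: A_seq=5000 A_ack=200 B_seq=412 B_ack=5000
After event 4: A_seq=5153 A_ack=200 B_seq=412 B_ack=5153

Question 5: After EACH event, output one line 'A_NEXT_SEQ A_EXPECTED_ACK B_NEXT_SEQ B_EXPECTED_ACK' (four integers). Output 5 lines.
5000 200 200 5000
5000 200 200 5000
5000 200 330 5000
5000 200 412 5000
5153 200 412 5153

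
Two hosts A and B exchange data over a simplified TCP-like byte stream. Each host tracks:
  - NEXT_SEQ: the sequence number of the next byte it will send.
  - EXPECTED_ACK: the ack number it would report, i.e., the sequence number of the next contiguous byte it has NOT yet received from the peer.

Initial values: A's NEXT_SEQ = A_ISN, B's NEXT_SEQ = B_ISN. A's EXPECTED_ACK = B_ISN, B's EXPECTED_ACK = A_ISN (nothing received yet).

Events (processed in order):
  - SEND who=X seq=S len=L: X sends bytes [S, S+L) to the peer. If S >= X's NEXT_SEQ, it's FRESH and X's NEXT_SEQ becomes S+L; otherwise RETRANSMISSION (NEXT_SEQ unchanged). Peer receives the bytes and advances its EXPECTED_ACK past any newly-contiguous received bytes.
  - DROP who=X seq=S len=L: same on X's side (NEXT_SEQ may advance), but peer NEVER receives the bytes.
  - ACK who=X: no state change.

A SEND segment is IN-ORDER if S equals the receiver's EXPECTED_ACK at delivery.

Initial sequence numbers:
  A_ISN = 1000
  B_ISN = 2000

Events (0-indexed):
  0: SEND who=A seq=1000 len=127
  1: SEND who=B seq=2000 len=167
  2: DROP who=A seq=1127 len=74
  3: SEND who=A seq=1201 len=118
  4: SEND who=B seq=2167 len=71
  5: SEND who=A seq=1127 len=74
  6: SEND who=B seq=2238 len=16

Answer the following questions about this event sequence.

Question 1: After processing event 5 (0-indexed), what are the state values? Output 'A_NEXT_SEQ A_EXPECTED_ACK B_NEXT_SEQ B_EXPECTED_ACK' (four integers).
After event 0: A_seq=1127 A_ack=2000 B_seq=2000 B_ack=1127
After event 1: A_seq=1127 A_ack=2167 B_seq=2167 B_ack=1127
After event 2: A_seq=1201 A_ack=2167 B_seq=2167 B_ack=1127
After event 3: A_seq=1319 A_ack=2167 B_seq=2167 B_ack=1127
After event 4: A_seq=1319 A_ack=2238 B_seq=2238 B_ack=1127
After event 5: A_seq=1319 A_ack=2238 B_seq=2238 B_ack=1319

1319 2238 2238 1319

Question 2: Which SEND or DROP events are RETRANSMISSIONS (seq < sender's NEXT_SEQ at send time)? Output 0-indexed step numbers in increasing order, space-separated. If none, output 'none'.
Step 0: SEND seq=1000 -> fresh
Step 1: SEND seq=2000 -> fresh
Step 2: DROP seq=1127 -> fresh
Step 3: SEND seq=1201 -> fresh
Step 4: SEND seq=2167 -> fresh
Step 5: SEND seq=1127 -> retransmit
Step 6: SEND seq=2238 -> fresh

Answer: 5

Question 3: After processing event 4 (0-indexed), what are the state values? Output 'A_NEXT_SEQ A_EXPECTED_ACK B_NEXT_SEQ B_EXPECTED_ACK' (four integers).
After event 0: A_seq=1127 A_ack=2000 B_seq=2000 B_ack=1127
After event 1: A_seq=1127 A_ack=2167 B_seq=2167 B_ack=1127
After event 2: A_seq=1201 A_ack=2167 B_seq=2167 B_ack=1127
After event 3: A_seq=1319 A_ack=2167 B_seq=2167 B_ack=1127
After event 4: A_seq=1319 A_ack=2238 B_seq=2238 B_ack=1127

1319 2238 2238 1127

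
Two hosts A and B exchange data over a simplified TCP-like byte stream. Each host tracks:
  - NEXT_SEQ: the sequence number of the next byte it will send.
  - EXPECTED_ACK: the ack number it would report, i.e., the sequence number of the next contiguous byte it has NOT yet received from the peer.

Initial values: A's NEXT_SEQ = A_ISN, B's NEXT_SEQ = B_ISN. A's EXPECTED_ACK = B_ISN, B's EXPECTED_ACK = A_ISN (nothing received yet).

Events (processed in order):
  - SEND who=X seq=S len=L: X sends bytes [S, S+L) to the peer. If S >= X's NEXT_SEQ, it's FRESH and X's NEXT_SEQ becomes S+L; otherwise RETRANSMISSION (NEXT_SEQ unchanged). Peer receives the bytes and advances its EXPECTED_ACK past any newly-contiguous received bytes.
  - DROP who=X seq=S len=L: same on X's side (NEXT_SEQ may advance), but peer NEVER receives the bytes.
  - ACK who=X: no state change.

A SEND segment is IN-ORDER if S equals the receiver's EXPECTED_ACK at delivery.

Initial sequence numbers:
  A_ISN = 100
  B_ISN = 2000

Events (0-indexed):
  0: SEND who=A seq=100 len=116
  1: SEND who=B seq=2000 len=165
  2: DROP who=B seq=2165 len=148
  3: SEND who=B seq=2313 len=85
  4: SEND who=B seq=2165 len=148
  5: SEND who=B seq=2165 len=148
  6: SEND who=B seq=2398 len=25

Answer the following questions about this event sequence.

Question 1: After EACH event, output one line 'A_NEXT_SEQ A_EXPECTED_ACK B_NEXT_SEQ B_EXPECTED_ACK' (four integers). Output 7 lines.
216 2000 2000 216
216 2165 2165 216
216 2165 2313 216
216 2165 2398 216
216 2398 2398 216
216 2398 2398 216
216 2423 2423 216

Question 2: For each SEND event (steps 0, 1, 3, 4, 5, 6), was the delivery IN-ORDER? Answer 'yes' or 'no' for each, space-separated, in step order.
Step 0: SEND seq=100 -> in-order
Step 1: SEND seq=2000 -> in-order
Step 3: SEND seq=2313 -> out-of-order
Step 4: SEND seq=2165 -> in-order
Step 5: SEND seq=2165 -> out-of-order
Step 6: SEND seq=2398 -> in-order

Answer: yes yes no yes no yes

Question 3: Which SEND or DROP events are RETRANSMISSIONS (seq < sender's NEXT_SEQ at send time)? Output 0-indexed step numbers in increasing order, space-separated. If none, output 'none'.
Answer: 4 5

Derivation:
Step 0: SEND seq=100 -> fresh
Step 1: SEND seq=2000 -> fresh
Step 2: DROP seq=2165 -> fresh
Step 3: SEND seq=2313 -> fresh
Step 4: SEND seq=2165 -> retransmit
Step 5: SEND seq=2165 -> retransmit
Step 6: SEND seq=2398 -> fresh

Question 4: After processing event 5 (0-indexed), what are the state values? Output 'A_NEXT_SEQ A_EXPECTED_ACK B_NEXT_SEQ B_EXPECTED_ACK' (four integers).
After event 0: A_seq=216 A_ack=2000 B_seq=2000 B_ack=216
After event 1: A_seq=216 A_ack=2165 B_seq=2165 B_ack=216
After event 2: A_seq=216 A_ack=2165 B_seq=2313 B_ack=216
After event 3: A_seq=216 A_ack=2165 B_seq=2398 B_ack=216
After event 4: A_seq=216 A_ack=2398 B_seq=2398 B_ack=216
After event 5: A_seq=216 A_ack=2398 B_seq=2398 B_ack=216

216 2398 2398 216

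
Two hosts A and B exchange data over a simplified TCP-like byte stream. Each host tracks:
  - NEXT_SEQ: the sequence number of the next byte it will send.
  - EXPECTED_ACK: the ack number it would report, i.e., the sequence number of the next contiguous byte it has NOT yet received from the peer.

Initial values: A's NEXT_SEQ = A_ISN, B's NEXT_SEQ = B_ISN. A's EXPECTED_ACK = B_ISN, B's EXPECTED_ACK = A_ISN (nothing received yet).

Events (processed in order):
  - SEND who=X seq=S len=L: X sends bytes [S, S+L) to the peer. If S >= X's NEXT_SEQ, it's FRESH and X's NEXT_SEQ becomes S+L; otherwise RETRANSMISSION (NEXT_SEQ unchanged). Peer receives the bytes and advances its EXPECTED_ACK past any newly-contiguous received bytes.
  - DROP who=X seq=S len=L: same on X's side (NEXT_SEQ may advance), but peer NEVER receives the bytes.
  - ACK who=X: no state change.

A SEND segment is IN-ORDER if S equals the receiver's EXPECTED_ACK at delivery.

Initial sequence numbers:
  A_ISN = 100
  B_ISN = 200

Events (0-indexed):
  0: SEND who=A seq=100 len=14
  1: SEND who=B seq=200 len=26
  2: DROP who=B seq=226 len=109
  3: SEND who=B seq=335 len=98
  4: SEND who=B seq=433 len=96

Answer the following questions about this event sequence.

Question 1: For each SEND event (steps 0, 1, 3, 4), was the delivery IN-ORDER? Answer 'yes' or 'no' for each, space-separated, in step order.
Answer: yes yes no no

Derivation:
Step 0: SEND seq=100 -> in-order
Step 1: SEND seq=200 -> in-order
Step 3: SEND seq=335 -> out-of-order
Step 4: SEND seq=433 -> out-of-order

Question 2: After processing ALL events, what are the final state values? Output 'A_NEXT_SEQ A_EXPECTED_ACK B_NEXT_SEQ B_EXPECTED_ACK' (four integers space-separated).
After event 0: A_seq=114 A_ack=200 B_seq=200 B_ack=114
After event 1: A_seq=114 A_ack=226 B_seq=226 B_ack=114
After event 2: A_seq=114 A_ack=226 B_seq=335 B_ack=114
After event 3: A_seq=114 A_ack=226 B_seq=433 B_ack=114
After event 4: A_seq=114 A_ack=226 B_seq=529 B_ack=114

Answer: 114 226 529 114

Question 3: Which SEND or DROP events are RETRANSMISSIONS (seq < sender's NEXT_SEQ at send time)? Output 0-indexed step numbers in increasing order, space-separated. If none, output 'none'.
Answer: none

Derivation:
Step 0: SEND seq=100 -> fresh
Step 1: SEND seq=200 -> fresh
Step 2: DROP seq=226 -> fresh
Step 3: SEND seq=335 -> fresh
Step 4: SEND seq=433 -> fresh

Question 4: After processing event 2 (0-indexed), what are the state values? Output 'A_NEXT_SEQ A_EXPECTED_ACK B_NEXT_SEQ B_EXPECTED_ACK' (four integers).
After event 0: A_seq=114 A_ack=200 B_seq=200 B_ack=114
After event 1: A_seq=114 A_ack=226 B_seq=226 B_ack=114
After event 2: A_seq=114 A_ack=226 B_seq=335 B_ack=114

114 226 335 114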